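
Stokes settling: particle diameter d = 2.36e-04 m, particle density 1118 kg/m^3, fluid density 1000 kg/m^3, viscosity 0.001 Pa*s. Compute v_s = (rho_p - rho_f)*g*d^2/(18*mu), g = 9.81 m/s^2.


Density difference: rho_p - rho_f = 1118 - 1000 = 118 kg/m^3
d^2 = (2.36e-04)^2 = 5.5696e-08 m^2
Numerator = (rho_p - rho_f) * g * d^2 = 118 * 9.81 * 5.5696e-08 = 6.4472576e-05
Denominator = 18 * mu = 18 * 0.001 = 0.018
v_s = 6.4472576e-05 / 0.018 = 0.00358181 m/s
Check: Re = rho_f * v_s * d / mu = 1000 * 0.00358181 * 2.36e-04 / 0.001 = 0.845 < 1, so Stokes' law applies.

0.00358181 m/s


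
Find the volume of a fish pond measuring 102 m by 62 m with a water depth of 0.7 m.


Base area = L * W = 102 * 62 = 6324 m^2
Volume = area * depth = 6324 * 0.7 = 4426.8 m^3

4426.8 m^3


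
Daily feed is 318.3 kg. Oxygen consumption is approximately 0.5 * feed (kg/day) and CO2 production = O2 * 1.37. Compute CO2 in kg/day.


O2 = 318.3 * 0.5 = 159.15
CO2 = 159.15 * 1.37 = 218.0355

218.0355 kg/day


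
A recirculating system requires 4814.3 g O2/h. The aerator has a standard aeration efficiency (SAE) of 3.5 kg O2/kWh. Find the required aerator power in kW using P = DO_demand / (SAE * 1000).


SAE in g O2/kWh = 3.5 * 1000 = 3500 g/kWh
P = DO_demand / SAE_g = 4814.3 / 3500 = 1.37551 kW

1.37551 kW


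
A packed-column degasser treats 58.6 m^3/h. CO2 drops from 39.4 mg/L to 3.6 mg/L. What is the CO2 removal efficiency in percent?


CO2_out / CO2_in = 3.6 / 39.4 = 0.091370558
Fraction remaining = 0.091370558
efficiency = (1 - 0.091370558) * 100 = 90.8629 %

90.8629 %


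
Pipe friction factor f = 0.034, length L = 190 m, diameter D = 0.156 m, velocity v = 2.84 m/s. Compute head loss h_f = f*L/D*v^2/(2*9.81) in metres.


v^2 = 2.84^2 = 8.0656 m^2/s^2
L/D = 190/0.156 = 1217.9487
h_f = f*(L/D)*v^2/(2g) = 0.034 * 1217.9487 * 8.0656 / 19.62 = 17.0234 m

17.0234 m


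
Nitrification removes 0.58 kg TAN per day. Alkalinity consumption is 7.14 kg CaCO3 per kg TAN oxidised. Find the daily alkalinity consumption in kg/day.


Alkalinity factor: 7.14 kg CaCO3 consumed per kg TAN nitrified
alk = 0.58 kg TAN * 7.14 = 4.1412 kg CaCO3/day

4.1412 kg CaCO3/day


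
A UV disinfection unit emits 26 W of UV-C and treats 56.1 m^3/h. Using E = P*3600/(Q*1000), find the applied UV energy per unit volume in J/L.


Energy delivered per hour = 26 W * 3600 s = 93600 J/h
Volume treated per hour = 56.1 m^3/h * 1000 = 56100 L/h
dose = 93600 / 56100 = 1.66845 J/L

1.66845 J/L


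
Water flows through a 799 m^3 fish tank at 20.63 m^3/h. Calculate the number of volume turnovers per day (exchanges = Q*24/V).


Daily flow volume = 20.63 m^3/h * 24 h = 495.12 m^3/day
Exchanges = daily flow / tank volume = 495.12 / 799 = 0.619675 exchanges/day

0.619675 exchanges/day


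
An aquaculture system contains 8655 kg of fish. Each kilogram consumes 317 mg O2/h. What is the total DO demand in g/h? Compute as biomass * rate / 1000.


Total O2 consumption (mg/h) = 8655 kg * 317 mg/(kg*h) = 2743635 mg/h
Convert to g/h: 2743635 / 1000 = 2743.635 g/h

2743.635 g/h


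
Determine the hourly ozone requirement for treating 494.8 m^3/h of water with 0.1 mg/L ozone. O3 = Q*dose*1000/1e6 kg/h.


O3 demand (mg/h) = Q * dose * 1000 = 494.8 * 0.1 * 1000 = 49480 mg/h
Convert mg to kg: 49480 / 1e6 = 0.04948 kg/h

0.04948 kg/h


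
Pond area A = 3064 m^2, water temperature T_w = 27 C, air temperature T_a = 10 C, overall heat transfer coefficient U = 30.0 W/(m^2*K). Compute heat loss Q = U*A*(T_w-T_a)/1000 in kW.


Temperature difference dT = 27 - 10 = 17 K
Heat loss (W) = U * A * dT = 30.0 * 3064 * 17 = 1562640 W
Convert to kW: 1562640 / 1000 = 1562.64 kW

1562.64 kW


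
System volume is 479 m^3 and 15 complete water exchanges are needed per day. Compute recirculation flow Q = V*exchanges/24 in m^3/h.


Daily recirculation volume = 479 m^3 * 15 = 7185 m^3/day
Flow rate Q = daily volume / 24 h = 7185 / 24 = 299.375 m^3/h

299.375 m^3/h


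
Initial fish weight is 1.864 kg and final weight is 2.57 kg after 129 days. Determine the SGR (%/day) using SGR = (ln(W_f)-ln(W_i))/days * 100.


ln(W_f) = ln(2.57) = 0.9439059
ln(W_i) = ln(1.864) = 0.62272472
ln(W_f) - ln(W_i) = 0.9439059 - 0.62272472 = 0.32118118
SGR = 0.32118118 / 129 * 100 = 0.248978 %/day

0.248978 %/day


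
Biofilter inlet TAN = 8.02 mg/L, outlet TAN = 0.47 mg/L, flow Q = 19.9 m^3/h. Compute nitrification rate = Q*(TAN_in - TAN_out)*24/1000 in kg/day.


Concentration drop: TAN_in - TAN_out = 8.02 - 0.47 = 7.55 mg/L
Hourly TAN removed = Q * dTAN = 19.9 m^3/h * 7.55 mg/L = 150.245 g/h  (m^3/h * mg/L = g/h)
Daily TAN removed = 150.245 * 24 = 3605.88 g/day
Convert to kg/day: 3605.88 / 1000 = 3.60588 kg/day

3.60588 kg/day


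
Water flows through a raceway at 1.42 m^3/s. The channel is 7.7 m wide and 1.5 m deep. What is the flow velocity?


Cross-sectional area = W * d = 7.7 * 1.5 = 11.55 m^2
Velocity = Q / A = 1.42 / 11.55 = 0.122944 m/s

0.122944 m/s


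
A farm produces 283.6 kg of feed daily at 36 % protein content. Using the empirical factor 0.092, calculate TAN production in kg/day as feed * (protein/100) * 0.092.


Protein in feed = 283.6 * 36/100 = 102.096 kg/day
TAN = protein * 0.092 = 102.096 * 0.092 = 9.392832 kg/day

9.392832 kg/day


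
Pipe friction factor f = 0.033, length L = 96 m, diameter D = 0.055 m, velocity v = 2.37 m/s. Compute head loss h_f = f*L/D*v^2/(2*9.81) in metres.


v^2 = 2.37^2 = 5.6169 m^2/s^2
L/D = 96/0.055 = 1745.4545
h_f = f*(L/D)*v^2/(2g) = 0.033 * 1745.4545 * 5.6169 / 19.62 = 16.49 m

16.49 m


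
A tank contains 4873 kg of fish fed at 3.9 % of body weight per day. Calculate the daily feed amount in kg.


Feeding rate fraction = 3.9% / 100 = 0.039
Daily feed = 4873 kg * 0.039 = 190.047 kg/day

190.047 kg/day


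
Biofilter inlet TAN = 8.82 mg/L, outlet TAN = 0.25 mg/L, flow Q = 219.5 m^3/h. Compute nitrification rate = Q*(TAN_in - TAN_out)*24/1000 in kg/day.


Concentration drop: TAN_in - TAN_out = 8.82 - 0.25 = 8.57 mg/L
Hourly TAN removed = Q * dTAN = 219.5 m^3/h * 8.57 mg/L = 1881.115 g/h  (m^3/h * mg/L = g/h)
Daily TAN removed = 1881.115 * 24 = 45146.76 g/day
Convert to kg/day: 45146.76 / 1000 = 45.14676 kg/day

45.14676 kg/day


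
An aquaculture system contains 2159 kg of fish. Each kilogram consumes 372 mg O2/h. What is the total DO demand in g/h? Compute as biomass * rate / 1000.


Total O2 consumption (mg/h) = 2159 kg * 372 mg/(kg*h) = 803148 mg/h
Convert to g/h: 803148 / 1000 = 803.148 g/h

803.148 g/h


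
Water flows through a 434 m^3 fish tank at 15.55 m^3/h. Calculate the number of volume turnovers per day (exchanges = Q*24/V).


Daily flow volume = 15.55 m^3/h * 24 h = 373.2 m^3/day
Exchanges = daily flow / tank volume = 373.2 / 434 = 0.859908 exchanges/day

0.859908 exchanges/day


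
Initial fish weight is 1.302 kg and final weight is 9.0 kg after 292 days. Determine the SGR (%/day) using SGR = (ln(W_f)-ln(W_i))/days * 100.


ln(W_f) = ln(9.0) = 2.1972246
ln(W_i) = ln(1.302) = 0.26390154
ln(W_f) - ln(W_i) = 2.1972246 - 0.26390154 = 1.9333231
SGR = 1.9333231 / 292 * 100 = 0.662097 %/day

0.662097 %/day


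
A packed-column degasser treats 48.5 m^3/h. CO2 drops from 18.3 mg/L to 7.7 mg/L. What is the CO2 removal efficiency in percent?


CO2_out / CO2_in = 7.7 / 18.3 = 0.42076503
Fraction remaining = 0.42076503
efficiency = (1 - 0.42076503) * 100 = 57.9235 %

57.9235 %


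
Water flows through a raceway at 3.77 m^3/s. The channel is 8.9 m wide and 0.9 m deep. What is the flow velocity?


Cross-sectional area = W * d = 8.9 * 0.9 = 8.01 m^2
Velocity = Q / A = 3.77 / 8.01 = 0.470662 m/s

0.470662 m/s


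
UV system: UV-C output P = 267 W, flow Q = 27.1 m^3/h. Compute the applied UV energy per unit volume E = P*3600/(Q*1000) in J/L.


Energy delivered per hour = 267 W * 3600 s = 961200 J/h
Volume treated per hour = 27.1 m^3/h * 1000 = 27100 L/h
dose = 961200 / 27100 = 35.4686 J/L

35.4686 J/L


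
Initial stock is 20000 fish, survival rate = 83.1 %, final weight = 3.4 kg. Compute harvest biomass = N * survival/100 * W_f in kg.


Survivors = 20000 * 83.1/100 = 16620 fish
Harvest biomass = survivors * W_f = 16620 * 3.4 = 56508 kg

56508 kg


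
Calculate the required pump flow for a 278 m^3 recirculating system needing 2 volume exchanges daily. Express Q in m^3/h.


Daily recirculation volume = 278 m^3 * 2 = 556 m^3/day
Flow rate Q = daily volume / 24 h = 556 / 24 = 23.1667 m^3/h

23.1667 m^3/h


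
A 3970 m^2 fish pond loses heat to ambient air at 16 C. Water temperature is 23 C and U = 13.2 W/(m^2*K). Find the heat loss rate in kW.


Temperature difference dT = 23 - 16 = 7 K
Heat loss (W) = U * A * dT = 13.2 * 3970 * 7 = 366828 W
Convert to kW: 366828 / 1000 = 366.828 kW

366.828 kW


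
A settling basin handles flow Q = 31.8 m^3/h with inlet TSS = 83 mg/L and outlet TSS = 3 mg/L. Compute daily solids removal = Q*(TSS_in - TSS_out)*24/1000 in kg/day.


Concentration drop: TSS_in - TSS_out = 83 - 3 = 80 mg/L
Hourly solids removed = Q * dTSS = 31.8 m^3/h * 80 mg/L = 2544 g/h  (m^3/h * mg/L = g/h)
Daily solids removed = 2544 * 24 = 61056 g/day
Convert g to kg: 61056 / 1000 = 61.056 kg/day

61.056 kg/day


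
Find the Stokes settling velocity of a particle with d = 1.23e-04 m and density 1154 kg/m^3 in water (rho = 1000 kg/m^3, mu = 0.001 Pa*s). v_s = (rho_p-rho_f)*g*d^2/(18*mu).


Density difference: rho_p - rho_f = 1154 - 1000 = 154 kg/m^3
d^2 = (1.23e-04)^2 = 1.5129e-08 m^2
Numerator = (rho_p - rho_f) * g * d^2 = 154 * 9.81 * 1.5129e-08 = 2.2855985e-05
Denominator = 18 * mu = 18 * 0.001 = 0.018
v_s = 2.2855985e-05 / 0.018 = 0.00126978 m/s
Check: Re = rho_f * v_s * d / mu = 1000 * 0.00126978 * 1.23e-04 / 0.001 = 0.156 < 1, so Stokes' law applies.

0.00126978 m/s


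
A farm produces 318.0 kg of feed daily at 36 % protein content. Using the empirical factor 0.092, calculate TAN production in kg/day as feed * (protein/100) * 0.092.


Protein in feed = 318.0 * 36/100 = 114.48 kg/day
TAN = protein * 0.092 = 114.48 * 0.092 = 10.53216 kg/day

10.53216 kg/day


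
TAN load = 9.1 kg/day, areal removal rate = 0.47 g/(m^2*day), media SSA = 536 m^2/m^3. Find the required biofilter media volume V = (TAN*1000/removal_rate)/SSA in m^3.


A = 9.1*1000 / 0.47 = 19361.702 m^2
V = 19361.702 / 536 = 36.1226

36.1226 m^3


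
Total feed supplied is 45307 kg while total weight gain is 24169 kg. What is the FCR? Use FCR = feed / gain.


FCR = feed consumed / weight gained
FCR = 45307 kg / 24169 kg = 1.87459

1.87459


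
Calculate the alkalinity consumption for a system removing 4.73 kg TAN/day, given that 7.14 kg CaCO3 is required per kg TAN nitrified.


Alkalinity factor: 7.14 kg CaCO3 consumed per kg TAN nitrified
alk = 4.73 kg TAN * 7.14 = 33.7722 kg CaCO3/day

33.7722 kg CaCO3/day


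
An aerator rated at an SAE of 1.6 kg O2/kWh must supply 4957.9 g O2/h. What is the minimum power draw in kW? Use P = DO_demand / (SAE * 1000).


SAE in g O2/kWh = 1.6 * 1000 = 1600 g/kWh
P = DO_demand / SAE_g = 4957.9 / 1600 = 3.09869 kW

3.09869 kW


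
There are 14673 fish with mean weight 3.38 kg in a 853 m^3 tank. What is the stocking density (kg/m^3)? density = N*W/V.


Total biomass = 14673 fish * 3.38 kg = 49594.74 kg
Density = total biomass / volume = 49594.74 / 853 = 58.1415 kg/m^3

58.1415 kg/m^3


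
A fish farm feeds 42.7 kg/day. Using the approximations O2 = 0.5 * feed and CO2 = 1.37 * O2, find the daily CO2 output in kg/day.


O2 = 42.7 * 0.5 = 21.35
CO2 = 21.35 * 1.37 = 29.2495

29.2495 kg/day


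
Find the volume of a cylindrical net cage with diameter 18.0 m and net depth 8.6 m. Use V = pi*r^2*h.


r = d/2 = 18.0/2 = 9 m
Base area = pi*r^2 = pi*9^2 = 254.469 m^2
Volume = 254.469 * 8.6 = 2188.43 m^3

2188.43 m^3


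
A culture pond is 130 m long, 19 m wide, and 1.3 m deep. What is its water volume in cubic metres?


Base area = L * W = 130 * 19 = 2470 m^2
Volume = area * depth = 2470 * 1.3 = 3211 m^3

3211 m^3


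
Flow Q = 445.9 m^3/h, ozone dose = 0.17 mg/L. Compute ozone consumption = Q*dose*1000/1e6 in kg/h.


O3 demand (mg/h) = Q * dose * 1000 = 445.9 * 0.17 * 1000 = 75803 mg/h
Convert mg to kg: 75803 / 1e6 = 0.075803 kg/h

0.075803 kg/h


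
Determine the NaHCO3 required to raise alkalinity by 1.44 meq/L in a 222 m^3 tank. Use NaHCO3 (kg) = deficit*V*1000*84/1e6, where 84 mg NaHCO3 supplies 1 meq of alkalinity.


Tank volume in L = 222 m^3 * 1000 = 222000 L
Total meq required = 1.44 meq/L * 222000 L = 319680 meq
NaHCO3 mass = 319680 meq * 84 mg/meq / 1e6 = 26.8531 kg

26.8531 kg


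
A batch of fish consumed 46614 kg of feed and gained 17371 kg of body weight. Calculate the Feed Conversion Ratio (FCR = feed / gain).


FCR = feed consumed / weight gained
FCR = 46614 kg / 17371 kg = 2.68344

2.68344


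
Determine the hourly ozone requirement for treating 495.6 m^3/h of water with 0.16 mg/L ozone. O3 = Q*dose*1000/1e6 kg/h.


O3 demand (mg/h) = Q * dose * 1000 = 495.6 * 0.16 * 1000 = 79296 mg/h
Convert mg to kg: 79296 / 1e6 = 0.079296 kg/h

0.079296 kg/h


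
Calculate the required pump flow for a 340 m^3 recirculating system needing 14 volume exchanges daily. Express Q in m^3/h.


Daily recirculation volume = 340 m^3 * 14 = 4760 m^3/day
Flow rate Q = daily volume / 24 h = 4760 / 24 = 198.333 m^3/h

198.333 m^3/h


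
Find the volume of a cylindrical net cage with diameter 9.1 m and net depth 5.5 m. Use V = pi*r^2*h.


r = d/2 = 9.1/2 = 4.55 m
Base area = pi*r^2 = pi*4.55^2 = 65.038822 m^2
Volume = 65.038822 * 5.5 = 357.714 m^3

357.714 m^3


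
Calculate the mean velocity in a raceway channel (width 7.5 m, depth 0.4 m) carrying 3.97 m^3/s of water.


Cross-sectional area = W * d = 7.5 * 0.4 = 3 m^2
Velocity = Q / A = 3.97 / 3 = 1.32333 m/s

1.32333 m/s


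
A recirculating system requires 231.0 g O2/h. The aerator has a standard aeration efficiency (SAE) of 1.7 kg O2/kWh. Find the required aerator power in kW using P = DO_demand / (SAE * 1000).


SAE in g O2/kWh = 1.7 * 1000 = 1700 g/kWh
P = DO_demand / SAE_g = 231.0 / 1700 = 0.135882 kW

0.135882 kW


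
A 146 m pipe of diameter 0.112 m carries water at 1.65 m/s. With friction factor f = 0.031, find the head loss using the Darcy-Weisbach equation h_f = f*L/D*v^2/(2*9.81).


v^2 = 1.65^2 = 2.7225 m^2/s^2
L/D = 146/0.112 = 1303.5714
h_f = f*(L/D)*v^2/(2g) = 0.031 * 1303.5714 * 2.7225 / 19.62 = 5.60745 m

5.60745 m


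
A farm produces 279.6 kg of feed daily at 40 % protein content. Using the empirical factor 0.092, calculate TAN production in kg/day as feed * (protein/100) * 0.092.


Protein in feed = 279.6 * 40/100 = 111.84 kg/day
TAN = protein * 0.092 = 111.84 * 0.092 = 10.28928 kg/day

10.28928 kg/day


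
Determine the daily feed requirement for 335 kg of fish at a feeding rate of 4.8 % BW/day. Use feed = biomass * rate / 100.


Feeding rate fraction = 4.8% / 100 = 0.048
Daily feed = 335 kg * 0.048 = 16.08 kg/day

16.08 kg/day


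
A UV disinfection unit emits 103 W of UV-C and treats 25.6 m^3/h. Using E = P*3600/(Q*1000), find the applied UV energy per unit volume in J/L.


Energy delivered per hour = 103 W * 3600 s = 370800 J/h
Volume treated per hour = 25.6 m^3/h * 1000 = 25600 L/h
dose = 370800 / 25600 = 14.4844 J/L

14.4844 J/L


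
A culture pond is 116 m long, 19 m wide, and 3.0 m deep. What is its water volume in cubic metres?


Base area = L * W = 116 * 19 = 2204 m^2
Volume = area * depth = 2204 * 3.0 = 6612 m^3

6612 m^3


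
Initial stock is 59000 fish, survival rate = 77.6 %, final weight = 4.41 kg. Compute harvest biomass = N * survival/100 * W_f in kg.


Survivors = 59000 * 77.6/100 = 45784 fish
Harvest biomass = survivors * W_f = 45784 * 4.41 = 201907.44 kg

201907.44 kg


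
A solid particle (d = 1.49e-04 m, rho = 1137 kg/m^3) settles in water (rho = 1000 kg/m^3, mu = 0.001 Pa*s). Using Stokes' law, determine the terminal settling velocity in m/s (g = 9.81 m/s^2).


Density difference: rho_p - rho_f = 1137 - 1000 = 137 kg/m^3
d^2 = (1.49e-04)^2 = 2.2201e-08 m^2
Numerator = (rho_p - rho_f) * g * d^2 = 137 * 9.81 * 2.2201e-08 = 2.9837478e-05
Denominator = 18 * mu = 18 * 0.001 = 0.018
v_s = 2.9837478e-05 / 0.018 = 0.00165764 m/s
Check: Re = rho_f * v_s * d / mu = 1000 * 0.00165764 * 1.49e-04 / 0.001 = 0.247 < 1, so Stokes' law applies.

0.00165764 m/s


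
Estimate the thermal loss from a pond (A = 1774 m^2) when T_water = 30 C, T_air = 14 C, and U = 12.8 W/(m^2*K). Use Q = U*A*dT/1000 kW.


Temperature difference dT = 30 - 14 = 16 K
Heat loss (W) = U * A * dT = 12.8 * 1774 * 16 = 363315.2 W
Convert to kW: 363315.2 / 1000 = 363.3152 kW

363.3152 kW


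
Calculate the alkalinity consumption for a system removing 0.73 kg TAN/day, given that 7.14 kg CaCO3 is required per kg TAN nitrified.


Alkalinity factor: 7.14 kg CaCO3 consumed per kg TAN nitrified
alk = 0.73 kg TAN * 7.14 = 5.2122 kg CaCO3/day

5.2122 kg CaCO3/day


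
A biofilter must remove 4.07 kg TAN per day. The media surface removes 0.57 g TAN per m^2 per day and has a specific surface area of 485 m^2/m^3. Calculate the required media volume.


A = 4.07*1000 / 0.57 = 7140.3509 m^2
V = 7140.3509 / 485 = 14.7224

14.7224 m^3


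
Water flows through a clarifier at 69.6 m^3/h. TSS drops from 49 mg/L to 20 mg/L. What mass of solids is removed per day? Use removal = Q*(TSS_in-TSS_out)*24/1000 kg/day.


Concentration drop: TSS_in - TSS_out = 49 - 20 = 29 mg/L
Hourly solids removed = Q * dTSS = 69.6 m^3/h * 29 mg/L = 2018.4 g/h  (m^3/h * mg/L = g/h)
Daily solids removed = 2018.4 * 24 = 48441.6 g/day
Convert g to kg: 48441.6 / 1000 = 48.4416 kg/day

48.4416 kg/day


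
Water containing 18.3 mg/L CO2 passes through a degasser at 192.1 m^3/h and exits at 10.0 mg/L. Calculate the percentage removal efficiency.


CO2_out / CO2_in = 10.0 / 18.3 = 0.54644809
Fraction remaining = 0.54644809
efficiency = (1 - 0.54644809) * 100 = 45.3552 %

45.3552 %


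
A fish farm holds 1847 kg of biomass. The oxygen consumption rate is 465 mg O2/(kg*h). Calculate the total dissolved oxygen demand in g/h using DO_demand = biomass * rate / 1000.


Total O2 consumption (mg/h) = 1847 kg * 465 mg/(kg*h) = 858855 mg/h
Convert to g/h: 858855 / 1000 = 858.855 g/h

858.855 g/h


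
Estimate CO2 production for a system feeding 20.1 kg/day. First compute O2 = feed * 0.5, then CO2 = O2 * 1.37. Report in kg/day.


O2 = 20.1 * 0.5 = 10.05
CO2 = 10.05 * 1.37 = 13.7685

13.7685 kg/day


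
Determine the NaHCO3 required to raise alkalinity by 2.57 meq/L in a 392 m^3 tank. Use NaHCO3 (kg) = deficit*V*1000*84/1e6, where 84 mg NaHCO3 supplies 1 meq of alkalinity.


Tank volume in L = 392 m^3 * 1000 = 392000 L
Total meq required = 2.57 meq/L * 392000 L = 1007440 meq
NaHCO3 mass = 1007440 meq * 84 mg/meq / 1e6 = 84.625 kg

84.625 kg


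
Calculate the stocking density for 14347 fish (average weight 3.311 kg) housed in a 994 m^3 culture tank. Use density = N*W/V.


Total biomass = 14347 fish * 3.311 kg = 47502.917 kg
Density = total biomass / volume = 47502.917 / 994 = 47.7897 kg/m^3

47.7897 kg/m^3


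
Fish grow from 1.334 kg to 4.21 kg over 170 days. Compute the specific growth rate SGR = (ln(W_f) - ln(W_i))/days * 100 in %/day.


ln(W_f) = ln(4.21) = 1.4374626
ln(W_i) = ln(1.334) = 0.28818195
ln(W_f) - ln(W_i) = 1.4374626 - 0.28818195 = 1.1492806
SGR = 1.1492806 / 170 * 100 = 0.676047 %/day

0.676047 %/day


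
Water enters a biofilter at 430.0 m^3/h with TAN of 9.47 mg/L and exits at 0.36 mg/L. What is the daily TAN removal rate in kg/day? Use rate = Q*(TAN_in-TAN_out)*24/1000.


Concentration drop: TAN_in - TAN_out = 9.47 - 0.36 = 9.11 mg/L
Hourly TAN removed = Q * dTAN = 430.0 m^3/h * 9.11 mg/L = 3917.3 g/h  (m^3/h * mg/L = g/h)
Daily TAN removed = 3917.3 * 24 = 94015.2 g/day
Convert to kg/day: 94015.2 / 1000 = 94.0152 kg/day

94.0152 kg/day


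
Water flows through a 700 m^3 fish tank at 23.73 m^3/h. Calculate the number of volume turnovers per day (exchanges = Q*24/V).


Daily flow volume = 23.73 m^3/h * 24 h = 569.52 m^3/day
Exchanges = daily flow / tank volume = 569.52 / 700 = 0.8136 exchanges/day

0.8136 exchanges/day


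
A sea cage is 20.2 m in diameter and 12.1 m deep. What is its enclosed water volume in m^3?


r = d/2 = 20.2/2 = 10.1 m
Base area = pi*r^2 = pi*10.1^2 = 320.47387 m^2
Volume = 320.47387 * 12.1 = 3877.73 m^3

3877.73 m^3


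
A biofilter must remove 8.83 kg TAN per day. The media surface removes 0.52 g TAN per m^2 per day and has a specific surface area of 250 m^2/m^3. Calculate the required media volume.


A = 8.83*1000 / 0.52 = 16980.769 m^2
V = 16980.769 / 250 = 67.9231

67.9231 m^3


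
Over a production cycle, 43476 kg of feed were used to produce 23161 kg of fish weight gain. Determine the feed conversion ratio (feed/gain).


FCR = feed consumed / weight gained
FCR = 43476 kg / 23161 kg = 1.87712

1.87712


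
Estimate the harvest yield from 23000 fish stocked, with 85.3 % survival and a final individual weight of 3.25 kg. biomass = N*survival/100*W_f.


Survivors = 23000 * 85.3/100 = 19619 fish
Harvest biomass = survivors * W_f = 19619 * 3.25 = 63761.75 kg

63761.75 kg


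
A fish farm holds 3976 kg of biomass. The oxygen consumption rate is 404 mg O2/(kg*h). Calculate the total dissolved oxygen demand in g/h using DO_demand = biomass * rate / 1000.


Total O2 consumption (mg/h) = 3976 kg * 404 mg/(kg*h) = 1606304 mg/h
Convert to g/h: 1606304 / 1000 = 1606.304 g/h

1606.304 g/h


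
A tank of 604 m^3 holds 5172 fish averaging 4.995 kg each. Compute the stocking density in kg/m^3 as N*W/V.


Total biomass = 5172 fish * 4.995 kg = 25834.14 kg
Density = total biomass / volume = 25834.14 / 604 = 42.7718 kg/m^3

42.7718 kg/m^3


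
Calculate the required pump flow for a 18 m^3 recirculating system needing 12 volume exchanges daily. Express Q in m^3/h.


Daily recirculation volume = 18 m^3 * 12 = 216 m^3/day
Flow rate Q = daily volume / 24 h = 216 / 24 = 9 m^3/h

9 m^3/h


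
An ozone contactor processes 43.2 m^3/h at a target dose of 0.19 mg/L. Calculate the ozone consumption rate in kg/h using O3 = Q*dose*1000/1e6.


O3 demand (mg/h) = Q * dose * 1000 = 43.2 * 0.19 * 1000 = 8208 mg/h
Convert mg to kg: 8208 / 1e6 = 0.008208 kg/h

0.008208 kg/h


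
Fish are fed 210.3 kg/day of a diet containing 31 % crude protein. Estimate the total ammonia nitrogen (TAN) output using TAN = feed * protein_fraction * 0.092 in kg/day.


Protein in feed = 210.3 * 31/100 = 65.193 kg/day
TAN = protein * 0.092 = 65.193 * 0.092 = 5.997756 kg/day

5.997756 kg/day


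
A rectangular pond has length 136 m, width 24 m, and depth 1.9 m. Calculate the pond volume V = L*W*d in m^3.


Base area = L * W = 136 * 24 = 3264 m^2
Volume = area * depth = 3264 * 1.9 = 6201.6 m^3

6201.6 m^3


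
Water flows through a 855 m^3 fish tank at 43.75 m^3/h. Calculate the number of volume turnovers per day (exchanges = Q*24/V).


Daily flow volume = 43.75 m^3/h * 24 h = 1050 m^3/day
Exchanges = daily flow / tank volume = 1050 / 855 = 1.22807 exchanges/day

1.22807 exchanges/day


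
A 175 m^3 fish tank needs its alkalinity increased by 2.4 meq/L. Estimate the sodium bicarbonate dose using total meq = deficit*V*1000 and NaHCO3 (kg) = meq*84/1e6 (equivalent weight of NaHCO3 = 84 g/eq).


Tank volume in L = 175 m^3 * 1000 = 175000 L
Total meq required = 2.4 meq/L * 175000 L = 420000 meq
NaHCO3 mass = 420000 meq * 84 mg/meq / 1e6 = 35.28 kg

35.28 kg


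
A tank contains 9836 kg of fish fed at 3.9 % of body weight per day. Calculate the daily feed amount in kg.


Feeding rate fraction = 3.9% / 100 = 0.039
Daily feed = 9836 kg * 0.039 = 383.604 kg/day

383.604 kg/day


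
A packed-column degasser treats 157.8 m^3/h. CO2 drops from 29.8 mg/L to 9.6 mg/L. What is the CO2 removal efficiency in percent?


CO2_out / CO2_in = 9.6 / 29.8 = 0.32214765
Fraction remaining = 0.32214765
efficiency = (1 - 0.32214765) * 100 = 67.7852 %

67.7852 %


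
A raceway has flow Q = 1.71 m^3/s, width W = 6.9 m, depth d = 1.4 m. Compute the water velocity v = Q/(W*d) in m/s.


Cross-sectional area = W * d = 6.9 * 1.4 = 9.66 m^2
Velocity = Q / A = 1.71 / 9.66 = 0.177019 m/s

0.177019 m/s


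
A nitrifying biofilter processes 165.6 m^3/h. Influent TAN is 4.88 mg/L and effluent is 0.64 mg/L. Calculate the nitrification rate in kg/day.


Concentration drop: TAN_in - TAN_out = 4.88 - 0.64 = 4.24 mg/L
Hourly TAN removed = Q * dTAN = 165.6 m^3/h * 4.24 mg/L = 702.144 g/h  (m^3/h * mg/L = g/h)
Daily TAN removed = 702.144 * 24 = 16851.456 g/day
Convert to kg/day: 16851.456 / 1000 = 16.851456 kg/day

16.851456 kg/day


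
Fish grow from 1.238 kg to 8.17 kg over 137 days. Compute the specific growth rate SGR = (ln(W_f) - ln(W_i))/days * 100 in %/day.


ln(W_f) = ln(8.17) = 2.1004689
ln(W_i) = ln(1.238) = 0.21349717
ln(W_f) - ln(W_i) = 2.1004689 - 0.21349717 = 1.8869717
SGR = 1.8869717 / 137 * 100 = 1.37735 %/day

1.37735 %/day


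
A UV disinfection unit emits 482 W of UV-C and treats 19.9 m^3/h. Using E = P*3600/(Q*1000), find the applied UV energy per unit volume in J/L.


Energy delivered per hour = 482 W * 3600 s = 1735200 J/h
Volume treated per hour = 19.9 m^3/h * 1000 = 19900 L/h
dose = 1735200 / 19900 = 87.196 J/L

87.196 J/L


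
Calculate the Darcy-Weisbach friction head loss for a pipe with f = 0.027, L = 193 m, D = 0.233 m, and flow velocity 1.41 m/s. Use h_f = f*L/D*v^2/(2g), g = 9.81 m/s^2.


v^2 = 1.41^2 = 1.9881 m^2/s^2
L/D = 193/0.233 = 828.32618
h_f = f*(L/D)*v^2/(2g) = 0.027 * 828.32618 * 1.9881 / 19.62 = 2.26623 m

2.26623 m


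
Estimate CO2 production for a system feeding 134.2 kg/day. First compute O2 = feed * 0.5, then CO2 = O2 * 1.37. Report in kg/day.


O2 = 134.2 * 0.5 = 67.1
CO2 = 67.1 * 1.37 = 91.927

91.927 kg/day


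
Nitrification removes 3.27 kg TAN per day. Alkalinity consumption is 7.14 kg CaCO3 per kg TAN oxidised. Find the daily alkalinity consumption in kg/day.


Alkalinity factor: 7.14 kg CaCO3 consumed per kg TAN nitrified
alk = 3.27 kg TAN * 7.14 = 23.3478 kg CaCO3/day

23.3478 kg CaCO3/day


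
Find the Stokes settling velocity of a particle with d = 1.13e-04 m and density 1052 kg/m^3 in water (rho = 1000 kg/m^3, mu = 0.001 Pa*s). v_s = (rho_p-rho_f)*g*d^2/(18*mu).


Density difference: rho_p - rho_f = 1052 - 1000 = 52 kg/m^3
d^2 = (1.13e-04)^2 = 1.2769e-08 m^2
Numerator = (rho_p - rho_f) * g * d^2 = 52 * 9.81 * 1.2769e-08 = 6.5137223e-06
Denominator = 18 * mu = 18 * 0.001 = 0.018
v_s = 6.5137223e-06 / 0.018 = 3.61873e-04 m/s
Check: Re = rho_f * v_s * d / mu = 1000 * 3.61873e-04 * 1.13e-04 / 0.001 = 0.0409 < 1, so Stokes' law applies.

3.61873e-04 m/s


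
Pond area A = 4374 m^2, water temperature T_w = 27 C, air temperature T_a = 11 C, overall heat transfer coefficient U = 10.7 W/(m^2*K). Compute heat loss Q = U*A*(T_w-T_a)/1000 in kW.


Temperature difference dT = 27 - 11 = 16 K
Heat loss (W) = U * A * dT = 10.7 * 4374 * 16 = 748828.8 W
Convert to kW: 748828.8 / 1000 = 748.8288 kW

748.8288 kW


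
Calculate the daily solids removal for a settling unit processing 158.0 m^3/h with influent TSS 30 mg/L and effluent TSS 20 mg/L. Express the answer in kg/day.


Concentration drop: TSS_in - TSS_out = 30 - 20 = 10 mg/L
Hourly solids removed = Q * dTSS = 158.0 m^3/h * 10 mg/L = 1580 g/h  (m^3/h * mg/L = g/h)
Daily solids removed = 1580 * 24 = 37920 g/day
Convert g to kg: 37920 / 1000 = 37.92 kg/day

37.92 kg/day


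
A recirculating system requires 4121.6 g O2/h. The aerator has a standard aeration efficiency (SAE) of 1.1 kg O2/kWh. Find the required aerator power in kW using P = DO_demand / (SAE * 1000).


SAE in g O2/kWh = 1.1 * 1000 = 1100 g/kWh
P = DO_demand / SAE_g = 4121.6 / 1100 = 3.74691 kW

3.74691 kW


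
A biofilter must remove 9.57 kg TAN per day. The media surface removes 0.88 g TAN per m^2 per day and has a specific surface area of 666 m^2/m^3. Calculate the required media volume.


A = 9.57*1000 / 0.88 = 10875 m^2
V = 10875 / 666 = 16.3288

16.3288 m^3


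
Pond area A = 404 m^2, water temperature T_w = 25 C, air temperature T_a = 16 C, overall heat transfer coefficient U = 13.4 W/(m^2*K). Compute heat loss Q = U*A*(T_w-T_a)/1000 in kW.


Temperature difference dT = 25 - 16 = 9 K
Heat loss (W) = U * A * dT = 13.4 * 404 * 9 = 48722.4 W
Convert to kW: 48722.4 / 1000 = 48.7224 kW

48.7224 kW


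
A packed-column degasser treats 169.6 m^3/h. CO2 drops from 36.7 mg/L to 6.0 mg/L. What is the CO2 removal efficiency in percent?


CO2_out / CO2_in = 6.0 / 36.7 = 0.16348774
Fraction remaining = 0.16348774
efficiency = (1 - 0.16348774) * 100 = 83.6512 %

83.6512 %


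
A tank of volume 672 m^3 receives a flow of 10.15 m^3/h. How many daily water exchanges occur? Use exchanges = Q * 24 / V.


Daily flow volume = 10.15 m^3/h * 24 h = 243.6 m^3/day
Exchanges = daily flow / tank volume = 243.6 / 672 = 0.3625 exchanges/day

0.3625 exchanges/day


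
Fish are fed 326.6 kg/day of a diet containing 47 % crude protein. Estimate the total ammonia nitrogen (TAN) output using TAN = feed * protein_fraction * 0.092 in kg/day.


Protein in feed = 326.6 * 47/100 = 153.502 kg/day
TAN = protein * 0.092 = 153.502 * 0.092 = 14.122184 kg/day

14.122184 kg/day


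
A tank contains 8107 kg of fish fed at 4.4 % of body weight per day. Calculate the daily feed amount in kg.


Feeding rate fraction = 4.4% / 100 = 0.044
Daily feed = 8107 kg * 0.044 = 356.708 kg/day

356.708 kg/day


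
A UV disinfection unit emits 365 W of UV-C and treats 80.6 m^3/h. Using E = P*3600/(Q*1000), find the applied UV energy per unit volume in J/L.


Energy delivered per hour = 365 W * 3600 s = 1314000 J/h
Volume treated per hour = 80.6 m^3/h * 1000 = 80600 L/h
dose = 1314000 / 80600 = 16.3027 J/L

16.3027 J/L


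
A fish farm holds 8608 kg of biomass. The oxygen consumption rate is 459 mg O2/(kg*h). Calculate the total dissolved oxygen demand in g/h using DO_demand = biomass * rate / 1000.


Total O2 consumption (mg/h) = 8608 kg * 459 mg/(kg*h) = 3951072 mg/h
Convert to g/h: 3951072 / 1000 = 3951.072 g/h

3951.072 g/h


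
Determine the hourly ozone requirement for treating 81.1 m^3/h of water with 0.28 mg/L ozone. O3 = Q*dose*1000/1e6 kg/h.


O3 demand (mg/h) = Q * dose * 1000 = 81.1 * 0.28 * 1000 = 22708 mg/h
Convert mg to kg: 22708 / 1e6 = 0.022708 kg/h

0.022708 kg/h


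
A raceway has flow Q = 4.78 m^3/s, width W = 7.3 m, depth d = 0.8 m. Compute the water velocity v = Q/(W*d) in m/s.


Cross-sectional area = W * d = 7.3 * 0.8 = 5.84 m^2
Velocity = Q / A = 4.78 / 5.84 = 0.818493 m/s

0.818493 m/s


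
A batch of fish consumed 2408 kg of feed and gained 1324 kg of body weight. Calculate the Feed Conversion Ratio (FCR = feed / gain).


FCR = feed consumed / weight gained
FCR = 2408 kg / 1324 kg = 1.81873

1.81873


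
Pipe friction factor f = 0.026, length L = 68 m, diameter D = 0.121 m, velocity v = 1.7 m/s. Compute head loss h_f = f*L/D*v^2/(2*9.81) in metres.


v^2 = 1.7^2 = 2.89 m^2/s^2
L/D = 68/0.121 = 561.98347
h_f = f*(L/D)*v^2/(2g) = 0.026 * 561.98347 * 2.89 / 19.62 = 2.15226 m

2.15226 m


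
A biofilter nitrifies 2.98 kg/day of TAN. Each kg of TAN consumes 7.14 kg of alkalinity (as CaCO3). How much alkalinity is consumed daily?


Alkalinity factor: 7.14 kg CaCO3 consumed per kg TAN nitrified
alk = 2.98 kg TAN * 7.14 = 21.2772 kg CaCO3/day

21.2772 kg CaCO3/day


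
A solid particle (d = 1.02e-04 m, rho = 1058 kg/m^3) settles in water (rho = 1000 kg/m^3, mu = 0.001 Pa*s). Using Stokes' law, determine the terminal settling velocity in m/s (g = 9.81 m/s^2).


Density difference: rho_p - rho_f = 1058 - 1000 = 58 kg/m^3
d^2 = (1.02e-04)^2 = 1.0404e-08 m^2
Numerator = (rho_p - rho_f) * g * d^2 = 58 * 9.81 * 1.0404e-08 = 5.9196679e-06
Denominator = 18 * mu = 18 * 0.001 = 0.018
v_s = 5.9196679e-06 / 0.018 = 3.2887e-04 m/s
Check: Re = rho_f * v_s * d / mu = 1000 * 3.2887e-04 * 1.02e-04 / 0.001 = 0.0335 < 1, so Stokes' law applies.

3.2887e-04 m/s


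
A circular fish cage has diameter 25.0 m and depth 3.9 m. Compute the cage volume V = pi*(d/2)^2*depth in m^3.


r = d/2 = 25.0/2 = 12.5 m
Base area = pi*r^2 = pi*12.5^2 = 490.87385 m^2
Volume = 490.87385 * 3.9 = 1914.41 m^3

1914.41 m^3


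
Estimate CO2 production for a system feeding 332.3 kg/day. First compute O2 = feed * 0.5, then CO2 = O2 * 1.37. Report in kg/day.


O2 = 332.3 * 0.5 = 166.15
CO2 = 166.15 * 1.37 = 227.6255

227.6255 kg/day


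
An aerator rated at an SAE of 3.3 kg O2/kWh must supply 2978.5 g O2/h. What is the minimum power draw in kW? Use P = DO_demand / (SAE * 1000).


SAE in g O2/kWh = 3.3 * 1000 = 3300 g/kWh
P = DO_demand / SAE_g = 2978.5 / 3300 = 0.902576 kW

0.902576 kW


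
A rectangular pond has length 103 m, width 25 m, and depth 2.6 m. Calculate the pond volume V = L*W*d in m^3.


Base area = L * W = 103 * 25 = 2575 m^2
Volume = area * depth = 2575 * 2.6 = 6695 m^3

6695 m^3


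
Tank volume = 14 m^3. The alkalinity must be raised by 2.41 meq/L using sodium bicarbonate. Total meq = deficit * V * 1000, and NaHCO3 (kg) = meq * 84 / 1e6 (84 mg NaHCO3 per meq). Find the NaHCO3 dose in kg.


Tank volume in L = 14 m^3 * 1000 = 14000 L
Total meq required = 2.41 meq/L * 14000 L = 33740 meq
NaHCO3 mass = 33740 meq * 84 mg/meq / 1e6 = 2.83416 kg

2.83416 kg


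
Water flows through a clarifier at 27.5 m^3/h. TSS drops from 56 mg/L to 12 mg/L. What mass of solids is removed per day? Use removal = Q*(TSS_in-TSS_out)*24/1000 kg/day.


Concentration drop: TSS_in - TSS_out = 56 - 12 = 44 mg/L
Hourly solids removed = Q * dTSS = 27.5 m^3/h * 44 mg/L = 1210 g/h  (m^3/h * mg/L = g/h)
Daily solids removed = 1210 * 24 = 29040 g/day
Convert g to kg: 29040 / 1000 = 29.04 kg/day

29.04 kg/day


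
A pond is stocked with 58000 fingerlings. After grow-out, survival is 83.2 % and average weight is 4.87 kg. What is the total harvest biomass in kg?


Survivors = 58000 * 83.2/100 = 48256 fish
Harvest biomass = survivors * W_f = 48256 * 4.87 = 235006.72 kg

235006.72 kg


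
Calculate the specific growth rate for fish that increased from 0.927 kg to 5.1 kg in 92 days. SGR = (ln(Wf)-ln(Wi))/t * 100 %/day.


ln(W_f) = ln(5.1) = 1.6292405
ln(W_i) = ln(0.927) = -0.075801713
ln(W_f) - ln(W_i) = 1.6292405 - -0.075801713 = 1.7050422
SGR = 1.7050422 / 92 * 100 = 1.85331 %/day

1.85331 %/day


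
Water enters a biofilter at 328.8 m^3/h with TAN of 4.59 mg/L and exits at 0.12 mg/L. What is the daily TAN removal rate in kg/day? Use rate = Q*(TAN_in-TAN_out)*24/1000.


Concentration drop: TAN_in - TAN_out = 4.59 - 0.12 = 4.47 mg/L
Hourly TAN removed = Q * dTAN = 328.8 m^3/h * 4.47 mg/L = 1469.736 g/h  (m^3/h * mg/L = g/h)
Daily TAN removed = 1469.736 * 24 = 35273.664 g/day
Convert to kg/day: 35273.664 / 1000 = 35.273664 kg/day

35.273664 kg/day


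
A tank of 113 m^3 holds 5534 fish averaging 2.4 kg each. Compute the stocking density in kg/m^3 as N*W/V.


Total biomass = 5534 fish * 2.4 kg = 13281.6 kg
Density = total biomass / volume = 13281.6 / 113 = 117.536 kg/m^3

117.536 kg/m^3


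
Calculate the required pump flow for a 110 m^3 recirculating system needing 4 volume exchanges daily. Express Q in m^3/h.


Daily recirculation volume = 110 m^3 * 4 = 440 m^3/day
Flow rate Q = daily volume / 24 h = 440 / 24 = 18.3333 m^3/h

18.3333 m^3/h


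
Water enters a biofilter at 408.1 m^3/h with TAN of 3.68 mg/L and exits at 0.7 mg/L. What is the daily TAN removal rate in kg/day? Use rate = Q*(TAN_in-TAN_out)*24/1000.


Concentration drop: TAN_in - TAN_out = 3.68 - 0.7 = 2.98 mg/L
Hourly TAN removed = Q * dTAN = 408.1 m^3/h * 2.98 mg/L = 1216.138 g/h  (m^3/h * mg/L = g/h)
Daily TAN removed = 1216.138 * 24 = 29187.312 g/day
Convert to kg/day: 29187.312 / 1000 = 29.187312 kg/day

29.187312 kg/day


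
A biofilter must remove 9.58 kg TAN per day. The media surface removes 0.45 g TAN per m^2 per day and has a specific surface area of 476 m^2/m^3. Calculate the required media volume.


A = 9.58*1000 / 0.45 = 21288.889 m^2
V = 21288.889 / 476 = 44.7246

44.7246 m^3


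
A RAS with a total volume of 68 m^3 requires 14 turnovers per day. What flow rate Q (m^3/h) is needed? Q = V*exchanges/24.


Daily recirculation volume = 68 m^3 * 14 = 952 m^3/day
Flow rate Q = daily volume / 24 h = 952 / 24 = 39.6667 m^3/h

39.6667 m^3/h


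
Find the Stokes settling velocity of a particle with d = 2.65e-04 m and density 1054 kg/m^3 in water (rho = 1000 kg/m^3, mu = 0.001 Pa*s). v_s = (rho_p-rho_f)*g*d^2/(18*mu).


Density difference: rho_p - rho_f = 1054 - 1000 = 54 kg/m^3
d^2 = (2.65e-04)^2 = 7.0225e-08 m^2
Numerator = (rho_p - rho_f) * g * d^2 = 54 * 9.81 * 7.0225e-08 = 3.7200991e-05
Denominator = 18 * mu = 18 * 0.001 = 0.018
v_s = 3.7200991e-05 / 0.018 = 0.00206672 m/s
Check: Re = rho_f * v_s * d / mu = 1000 * 0.00206672 * 2.65e-04 / 0.001 = 0.548 < 1, so Stokes' law applies.

0.00206672 m/s


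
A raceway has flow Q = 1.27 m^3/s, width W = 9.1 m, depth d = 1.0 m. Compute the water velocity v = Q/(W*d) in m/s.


Cross-sectional area = W * d = 9.1 * 1.0 = 9.1 m^2
Velocity = Q / A = 1.27 / 9.1 = 0.13956 m/s

0.13956 m/s


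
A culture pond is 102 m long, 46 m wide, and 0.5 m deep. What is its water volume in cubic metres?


Base area = L * W = 102 * 46 = 4692 m^2
Volume = area * depth = 4692 * 0.5 = 2346 m^3

2346 m^3


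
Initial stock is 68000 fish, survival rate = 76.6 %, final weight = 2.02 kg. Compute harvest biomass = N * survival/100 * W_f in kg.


Survivors = 68000 * 76.6/100 = 52088 fish
Harvest biomass = survivors * W_f = 52088 * 2.02 = 105217.76 kg

105217.76 kg


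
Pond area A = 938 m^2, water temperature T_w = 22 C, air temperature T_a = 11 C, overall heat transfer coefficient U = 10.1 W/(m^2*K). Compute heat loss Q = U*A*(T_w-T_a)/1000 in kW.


Temperature difference dT = 22 - 11 = 11 K
Heat loss (W) = U * A * dT = 10.1 * 938 * 11 = 104211.8 W
Convert to kW: 104211.8 / 1000 = 104.2118 kW

104.2118 kW


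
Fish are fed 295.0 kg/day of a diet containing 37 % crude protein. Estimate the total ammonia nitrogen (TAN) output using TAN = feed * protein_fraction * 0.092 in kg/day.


Protein in feed = 295.0 * 37/100 = 109.15 kg/day
TAN = protein * 0.092 = 109.15 * 0.092 = 10.0418 kg/day

10.0418 kg/day


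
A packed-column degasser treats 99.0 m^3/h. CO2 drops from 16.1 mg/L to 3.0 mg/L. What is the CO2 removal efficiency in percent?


CO2_out / CO2_in = 3.0 / 16.1 = 0.1863354
Fraction remaining = 0.1863354
efficiency = (1 - 0.1863354) * 100 = 81.3665 %

81.3665 %


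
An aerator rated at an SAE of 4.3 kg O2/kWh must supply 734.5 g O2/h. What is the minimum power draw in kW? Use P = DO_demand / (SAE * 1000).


SAE in g O2/kWh = 4.3 * 1000 = 4300 g/kWh
P = DO_demand / SAE_g = 734.5 / 4300 = 0.170814 kW

0.170814 kW


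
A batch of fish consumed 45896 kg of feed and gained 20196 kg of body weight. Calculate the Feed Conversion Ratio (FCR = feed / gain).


FCR = feed consumed / weight gained
FCR = 45896 kg / 20196 kg = 2.27253

2.27253


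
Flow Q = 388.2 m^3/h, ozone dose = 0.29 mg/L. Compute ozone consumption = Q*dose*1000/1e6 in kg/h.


O3 demand (mg/h) = Q * dose * 1000 = 388.2 * 0.29 * 1000 = 112578 mg/h
Convert mg to kg: 112578 / 1e6 = 0.112578 kg/h

0.112578 kg/h


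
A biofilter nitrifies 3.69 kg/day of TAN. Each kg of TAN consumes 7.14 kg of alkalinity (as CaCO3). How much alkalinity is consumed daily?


Alkalinity factor: 7.14 kg CaCO3 consumed per kg TAN nitrified
alk = 3.69 kg TAN * 7.14 = 26.3466 kg CaCO3/day

26.3466 kg CaCO3/day


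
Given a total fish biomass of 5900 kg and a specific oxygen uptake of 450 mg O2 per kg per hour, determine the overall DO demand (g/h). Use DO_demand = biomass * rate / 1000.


Total O2 consumption (mg/h) = 5900 kg * 450 mg/(kg*h) = 2655000 mg/h
Convert to g/h: 2655000 / 1000 = 2655 g/h

2655 g/h
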